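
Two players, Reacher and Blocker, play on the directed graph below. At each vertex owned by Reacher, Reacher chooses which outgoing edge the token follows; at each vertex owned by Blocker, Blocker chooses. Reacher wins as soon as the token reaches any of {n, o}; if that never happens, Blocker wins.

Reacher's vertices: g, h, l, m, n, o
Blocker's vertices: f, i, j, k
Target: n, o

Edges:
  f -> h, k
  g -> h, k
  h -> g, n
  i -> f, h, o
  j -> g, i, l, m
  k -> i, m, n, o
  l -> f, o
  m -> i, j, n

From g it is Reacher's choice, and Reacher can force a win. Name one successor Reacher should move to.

A0 = {n, o}
A1: add {h, l, m} — h (Reacher) has h→n; l (Reacher) has l→o; m (Reacher) has m→n.
A2: add {g} — g (Reacher) has g→h.
A3 = A2; e.g. f (Blocker) can still go to k. Fixed point.
From g, successor h is in the attractor (rank 1); the other successor k is not.

h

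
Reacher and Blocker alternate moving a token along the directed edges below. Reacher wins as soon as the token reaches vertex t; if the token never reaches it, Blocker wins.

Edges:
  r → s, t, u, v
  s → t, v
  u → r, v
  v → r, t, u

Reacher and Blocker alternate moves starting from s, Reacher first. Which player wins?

Reacher

Track states (vertex, player-to-move).
A0 = {(t,Reacher), (t,Blocker)}
A1: add {(r,Reacher), (s,Reacher), (v,Reacher)}.
(s,Reacher) ∈ A1 ⇒ Reacher forces the target.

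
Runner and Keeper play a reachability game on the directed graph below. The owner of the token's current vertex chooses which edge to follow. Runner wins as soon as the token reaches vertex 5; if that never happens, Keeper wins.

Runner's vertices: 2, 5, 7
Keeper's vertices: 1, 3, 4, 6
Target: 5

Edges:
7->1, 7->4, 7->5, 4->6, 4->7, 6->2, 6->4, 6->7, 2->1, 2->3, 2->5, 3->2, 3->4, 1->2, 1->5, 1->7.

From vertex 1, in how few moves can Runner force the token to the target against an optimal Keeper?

2

A0 = {5}
A1: add {2, 7} — 2 (Runner) has 2→5; 7 (Runner) has 7→5.
A2: add {1} — 1 (Keeper): all of {2, 5, 7} already in.
A3 = A2; e.g. 3 (Keeper) can still go to 4. Fixed point.
1 enters the attractor at level 2, so Runner can force the target in 2 moves from there.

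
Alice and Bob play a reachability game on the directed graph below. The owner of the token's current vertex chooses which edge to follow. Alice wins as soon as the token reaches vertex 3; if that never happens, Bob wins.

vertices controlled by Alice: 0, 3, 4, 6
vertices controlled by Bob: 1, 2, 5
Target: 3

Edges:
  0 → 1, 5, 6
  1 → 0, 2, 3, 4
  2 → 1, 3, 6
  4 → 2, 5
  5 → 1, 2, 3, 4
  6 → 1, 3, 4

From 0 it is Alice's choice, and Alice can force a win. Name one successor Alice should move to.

6

A0 = {3}
A1: add {6} — 6 (Alice) has 6→3.
A2: add {0} — 0 (Alice) has 0→6.
A3 = A2; e.g. 1 (Bob) can still go to 2. Fixed point.
From 0, successor 6 is in the attractor (rank 1); the other successors 1, 5 are not.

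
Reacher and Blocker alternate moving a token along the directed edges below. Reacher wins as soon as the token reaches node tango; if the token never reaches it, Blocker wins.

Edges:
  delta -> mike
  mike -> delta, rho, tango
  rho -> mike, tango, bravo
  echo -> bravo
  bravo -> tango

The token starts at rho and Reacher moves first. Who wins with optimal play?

Reacher

Track states (vertex, player-to-move).
A0 = {(tango,Reacher), (tango,Blocker)}
A1: add {(mike,Reacher), (rho,Reacher), (bravo,Reacher), (bravo,Blocker)}.
(rho,Reacher) ∈ A1 ⇒ Reacher forces the target.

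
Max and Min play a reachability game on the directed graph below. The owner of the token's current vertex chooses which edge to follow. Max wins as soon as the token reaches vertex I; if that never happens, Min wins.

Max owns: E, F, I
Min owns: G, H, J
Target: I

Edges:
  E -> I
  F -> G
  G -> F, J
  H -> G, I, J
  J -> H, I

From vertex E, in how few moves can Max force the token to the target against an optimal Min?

1

A0 = {I}
A1: add {E} — E (Max) has E→I.
A2 = A1; e.g. F (Max) has no edge into A1. Fixed point.
E enters the attractor at level 1, so Max can force the target in 1 move from there.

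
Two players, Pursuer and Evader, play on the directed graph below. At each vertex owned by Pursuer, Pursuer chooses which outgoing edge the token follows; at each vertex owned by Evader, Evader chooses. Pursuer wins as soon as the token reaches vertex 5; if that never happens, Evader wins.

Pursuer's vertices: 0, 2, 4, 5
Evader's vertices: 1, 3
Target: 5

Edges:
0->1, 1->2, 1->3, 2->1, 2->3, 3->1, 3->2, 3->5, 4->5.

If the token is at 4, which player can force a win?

Pursuer

A0 = {5}
A1: add {4} — 4 (Pursuer) has 4→5.
A2 = A1; e.g. 0 (Pursuer) has no edge into A1. Fixed point.
4 ∈ A1, so Pursuer can force the target.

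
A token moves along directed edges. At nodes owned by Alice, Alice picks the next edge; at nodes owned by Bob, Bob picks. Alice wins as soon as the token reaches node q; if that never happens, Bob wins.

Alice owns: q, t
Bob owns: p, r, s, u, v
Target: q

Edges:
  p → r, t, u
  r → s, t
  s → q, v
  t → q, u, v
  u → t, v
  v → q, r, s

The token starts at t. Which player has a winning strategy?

A0 = {q}
A1: add {t} — t (Alice) has t→q.
A2 = A1; e.g. p (Bob) can still go to r. Fixed point.
t ∈ A1, so Alice can force the target.

Alice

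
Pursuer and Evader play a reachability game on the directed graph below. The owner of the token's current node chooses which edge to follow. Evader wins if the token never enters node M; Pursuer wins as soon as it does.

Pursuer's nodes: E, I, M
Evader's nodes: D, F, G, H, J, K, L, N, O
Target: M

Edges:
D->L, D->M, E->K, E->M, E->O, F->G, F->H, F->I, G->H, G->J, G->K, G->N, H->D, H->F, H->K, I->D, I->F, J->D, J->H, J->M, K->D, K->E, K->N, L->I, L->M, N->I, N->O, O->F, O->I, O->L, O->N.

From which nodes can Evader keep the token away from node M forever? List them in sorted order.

A0 = {M}
A1: add {E} — E (Pursuer) has E→M.
A2 = A1; e.g. D (Evader) can still go to L. Fixed point.
Pursuer's attractor = {E, M}; Evader avoids the target exactly from the complement.

D, F, G, H, I, J, K, L, N, O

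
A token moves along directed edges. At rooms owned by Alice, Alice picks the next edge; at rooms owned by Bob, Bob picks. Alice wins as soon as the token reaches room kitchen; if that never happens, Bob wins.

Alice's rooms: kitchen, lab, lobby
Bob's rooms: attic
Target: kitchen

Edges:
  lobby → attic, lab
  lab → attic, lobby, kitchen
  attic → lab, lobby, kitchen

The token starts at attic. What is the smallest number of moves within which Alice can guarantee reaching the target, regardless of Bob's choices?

A0 = {kitchen}
A1: add {lab} — lab (Alice) has lab→kitchen.
A2: add {lobby} — lobby (Alice) has lobby→lab.
A3: add {attic} — attic (Bob): all of {lab, lobby, kitchen} already in.
A3 = all vertices. Fixed point.
attic enters the attractor at level 3, so Alice can force the target in 3 moves from there.

3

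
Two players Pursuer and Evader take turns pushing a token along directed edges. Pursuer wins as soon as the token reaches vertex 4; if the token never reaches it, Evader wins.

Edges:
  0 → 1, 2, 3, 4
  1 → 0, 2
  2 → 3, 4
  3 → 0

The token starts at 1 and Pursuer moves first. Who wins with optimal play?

Track states (vertex, player-to-move).
A0 = {(4,Pursuer), (4,Evader)}
A1: add {(0,Pursuer), (2,Pursuer)}.
A2: add {(1,Evader), (3,Evader)}.
A3 = A2; e.g. (0,Evader) stays out. (1,Pursuer) never enters ⇒ Evader avoids the target.

Evader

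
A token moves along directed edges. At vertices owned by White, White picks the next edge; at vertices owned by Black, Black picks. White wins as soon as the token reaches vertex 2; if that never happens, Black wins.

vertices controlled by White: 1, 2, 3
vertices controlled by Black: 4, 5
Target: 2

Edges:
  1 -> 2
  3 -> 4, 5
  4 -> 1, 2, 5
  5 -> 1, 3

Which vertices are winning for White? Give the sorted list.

1, 2

A0 = {2}
A1: add {1} — 1 (White) has 1→2.
A2 = A1; e.g. 3 (White) has no edge into A1. Fixed point.
White's winning region = {1, 2}.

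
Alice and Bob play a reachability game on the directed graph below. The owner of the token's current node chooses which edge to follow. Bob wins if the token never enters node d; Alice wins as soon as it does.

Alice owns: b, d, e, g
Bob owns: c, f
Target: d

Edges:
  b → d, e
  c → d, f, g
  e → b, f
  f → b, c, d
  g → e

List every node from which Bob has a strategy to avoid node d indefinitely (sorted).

A0 = {d}
A1: add {b} — b (Alice) has b→d.
A2: add {e} — e (Alice) has e→b.
A3: add {g} — g (Alice) has g→e.
A4 = A3; e.g. c (Bob) can still go to f. Fixed point.
Alice's attractor = {b, d, e, g}; Bob avoids the target exactly from the complement.

c, f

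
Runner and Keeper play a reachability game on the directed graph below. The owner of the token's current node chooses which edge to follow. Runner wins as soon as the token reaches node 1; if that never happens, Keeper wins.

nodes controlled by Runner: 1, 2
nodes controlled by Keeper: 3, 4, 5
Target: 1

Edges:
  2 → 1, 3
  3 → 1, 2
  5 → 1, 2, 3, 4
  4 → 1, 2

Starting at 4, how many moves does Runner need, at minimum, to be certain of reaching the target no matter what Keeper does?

A0 = {1}
A1: add {2} — 2 (Runner) has 2→1.
A2: add {3, 4} — 3 (Keeper): all of {1, 2} already in; 4 (Keeper): all of {1, 2} already in.
4 enters the attractor at level 2, so Runner can force the target in 2 moves from there.

2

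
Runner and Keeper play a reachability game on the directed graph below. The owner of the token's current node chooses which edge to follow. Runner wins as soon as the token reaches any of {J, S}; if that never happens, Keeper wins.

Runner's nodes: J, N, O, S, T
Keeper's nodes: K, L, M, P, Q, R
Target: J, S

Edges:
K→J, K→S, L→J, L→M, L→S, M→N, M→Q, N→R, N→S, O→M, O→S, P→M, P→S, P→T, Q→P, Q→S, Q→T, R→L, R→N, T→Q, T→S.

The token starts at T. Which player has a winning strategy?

Runner

A0 = {J, S}
A1: add {K, N, O, T} — K (Keeper): all of {J, S} already in; N (Runner) has N→S; O (Runner) has O→S; T (Runner) has T→S.
A2 = A1; e.g. L (Keeper) can still go to M. Fixed point.
T ∈ A1, so Runner can force the target.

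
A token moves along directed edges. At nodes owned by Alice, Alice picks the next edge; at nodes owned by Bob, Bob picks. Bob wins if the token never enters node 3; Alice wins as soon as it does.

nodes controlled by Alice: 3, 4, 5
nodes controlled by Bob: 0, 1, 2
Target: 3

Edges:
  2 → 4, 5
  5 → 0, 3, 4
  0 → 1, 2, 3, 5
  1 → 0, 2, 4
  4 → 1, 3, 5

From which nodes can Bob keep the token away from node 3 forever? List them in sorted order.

A0 = {3}
A1: add {4, 5} — 4 (Alice) has 4→3; 5 (Alice) has 5→3.
A2: add {2} — 2 (Bob): all of {4, 5} already in.
A3 = A2; e.g. 0 (Bob) can still go to 1. Fixed point.
Alice's attractor = {2, 3, 4, 5}; Bob avoids the target exactly from the complement.

0, 1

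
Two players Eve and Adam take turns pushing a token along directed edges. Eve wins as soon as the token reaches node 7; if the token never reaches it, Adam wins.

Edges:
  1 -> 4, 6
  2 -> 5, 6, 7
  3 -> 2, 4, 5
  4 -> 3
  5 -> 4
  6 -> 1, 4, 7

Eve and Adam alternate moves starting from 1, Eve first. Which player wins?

Track states (vertex, player-to-move).
A0 = {(7,Eve), (7,Adam)}
A1: add {(2,Eve), (6,Eve)}.
A2 = A1; e.g. (1,Eve) stays out. (1,Eve) never enters ⇒ Adam avoids the target.

Adam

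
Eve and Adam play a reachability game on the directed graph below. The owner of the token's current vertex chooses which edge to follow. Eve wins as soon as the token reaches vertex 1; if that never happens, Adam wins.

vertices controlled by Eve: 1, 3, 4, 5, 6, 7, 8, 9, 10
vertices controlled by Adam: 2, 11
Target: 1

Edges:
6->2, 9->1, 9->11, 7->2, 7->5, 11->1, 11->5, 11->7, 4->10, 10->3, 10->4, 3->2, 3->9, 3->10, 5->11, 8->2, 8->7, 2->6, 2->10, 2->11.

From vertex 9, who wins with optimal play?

A0 = {1}
A1: add {9} — 9 (Eve) has 9→1.
9 ∈ A1, so Eve can force the target.

Eve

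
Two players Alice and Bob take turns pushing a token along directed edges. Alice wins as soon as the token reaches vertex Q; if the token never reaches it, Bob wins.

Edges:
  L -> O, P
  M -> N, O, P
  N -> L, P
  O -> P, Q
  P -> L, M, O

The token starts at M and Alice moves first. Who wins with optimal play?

Track states (vertex, player-to-move).
A0 = {(Q,Alice), (Q,Bob)}
A1: add {(O,Alice)}.
A2 = A1; e.g. (L,Alice) stays out. (M,Alice) never enters ⇒ Bob avoids the target.

Bob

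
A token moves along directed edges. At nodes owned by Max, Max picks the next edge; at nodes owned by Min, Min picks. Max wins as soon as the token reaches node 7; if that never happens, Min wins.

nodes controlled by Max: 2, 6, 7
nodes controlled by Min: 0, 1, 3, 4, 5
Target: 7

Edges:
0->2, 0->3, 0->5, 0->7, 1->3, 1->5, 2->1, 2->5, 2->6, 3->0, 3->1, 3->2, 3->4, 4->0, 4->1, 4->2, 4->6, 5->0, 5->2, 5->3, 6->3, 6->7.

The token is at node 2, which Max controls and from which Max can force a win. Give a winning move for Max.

A0 = {7}
A1: add {6} — 6 (Max) has 6→7.
A2: add {2} — 2 (Max) has 2→6.
A3 = A2; e.g. 0 (Min) can still go to 3. Fixed point.
From 2, successor 6 is in the attractor (rank 1); the other successors 1, 5 are not.

6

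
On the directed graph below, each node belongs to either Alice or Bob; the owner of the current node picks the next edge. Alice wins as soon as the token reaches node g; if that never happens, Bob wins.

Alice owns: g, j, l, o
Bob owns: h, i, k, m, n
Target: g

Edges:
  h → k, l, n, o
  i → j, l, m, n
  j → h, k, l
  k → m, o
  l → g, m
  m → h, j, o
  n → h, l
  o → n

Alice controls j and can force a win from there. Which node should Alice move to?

l

A0 = {g}
A1: add {l} — l (Alice) has l→g.
A2: add {j} — j (Alice) has j→l.
A3 = A2; e.g. h (Bob) can still go to k. Fixed point.
From j, successor l is in the attractor (rank 1); the other successors h, k are not.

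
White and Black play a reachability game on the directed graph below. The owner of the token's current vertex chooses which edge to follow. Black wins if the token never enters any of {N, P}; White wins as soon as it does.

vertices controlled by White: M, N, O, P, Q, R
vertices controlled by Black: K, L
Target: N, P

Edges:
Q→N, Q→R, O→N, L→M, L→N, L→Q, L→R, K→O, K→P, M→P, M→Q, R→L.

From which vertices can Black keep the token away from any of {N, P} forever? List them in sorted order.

L, R

A0 = {N, P}
A1: add {M, O, Q} — M (White) has M→P; O (White) has O→N; Q (White) has Q→N.
A2: add {K} — K (Black): all of {O, P} already in.
A3 = A2; e.g. L (Black) can still go to R. Fixed point.
White's attractor = {K, M, N, O, P, Q}; Black avoids the target exactly from the complement.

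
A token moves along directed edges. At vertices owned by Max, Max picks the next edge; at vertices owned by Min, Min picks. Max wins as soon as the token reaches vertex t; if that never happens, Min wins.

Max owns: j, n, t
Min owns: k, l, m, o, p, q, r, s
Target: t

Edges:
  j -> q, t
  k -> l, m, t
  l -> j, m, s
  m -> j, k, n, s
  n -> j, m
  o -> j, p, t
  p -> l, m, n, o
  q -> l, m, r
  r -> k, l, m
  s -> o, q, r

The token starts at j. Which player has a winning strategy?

A0 = {t}
A1: add {j} — j (Max) has j→t.
j ∈ A1, so Max can force the target.

Max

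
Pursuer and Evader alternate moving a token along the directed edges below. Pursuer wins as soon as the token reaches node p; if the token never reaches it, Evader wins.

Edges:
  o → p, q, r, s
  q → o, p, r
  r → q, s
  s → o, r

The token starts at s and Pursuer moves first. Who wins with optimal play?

Track states (vertex, player-to-move).
A0 = {(p,Pursuer), (p,Evader)}
A1: add {(o,Pursuer), (q,Pursuer)}.
A2 = A1; e.g. (o,Evader) stays out. (s,Pursuer) never enters ⇒ Evader avoids the target.

Evader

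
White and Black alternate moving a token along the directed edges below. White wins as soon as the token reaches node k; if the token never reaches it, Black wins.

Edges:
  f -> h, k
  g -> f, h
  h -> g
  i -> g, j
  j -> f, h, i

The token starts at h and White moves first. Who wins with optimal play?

Track states (vertex, player-to-move).
A0 = {(k,White), (k,Black)}
A1: add {(f,White)}.
A2 = A1; e.g. (f,Black) stays out. (h,White) never enters ⇒ Black avoids the target.

Black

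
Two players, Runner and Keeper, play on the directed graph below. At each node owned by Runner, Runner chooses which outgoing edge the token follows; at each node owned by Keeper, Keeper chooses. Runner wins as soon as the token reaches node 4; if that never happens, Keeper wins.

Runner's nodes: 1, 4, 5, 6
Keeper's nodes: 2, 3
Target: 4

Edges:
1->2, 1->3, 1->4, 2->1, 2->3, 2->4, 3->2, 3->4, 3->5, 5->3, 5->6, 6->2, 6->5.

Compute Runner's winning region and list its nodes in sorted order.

A0 = {4}
A1: add {1} — 1 (Runner) has 1→4.
A2 = A1; e.g. 2 (Keeper) can still go to 3. Fixed point.
Runner's winning region = {1, 4}.

1, 4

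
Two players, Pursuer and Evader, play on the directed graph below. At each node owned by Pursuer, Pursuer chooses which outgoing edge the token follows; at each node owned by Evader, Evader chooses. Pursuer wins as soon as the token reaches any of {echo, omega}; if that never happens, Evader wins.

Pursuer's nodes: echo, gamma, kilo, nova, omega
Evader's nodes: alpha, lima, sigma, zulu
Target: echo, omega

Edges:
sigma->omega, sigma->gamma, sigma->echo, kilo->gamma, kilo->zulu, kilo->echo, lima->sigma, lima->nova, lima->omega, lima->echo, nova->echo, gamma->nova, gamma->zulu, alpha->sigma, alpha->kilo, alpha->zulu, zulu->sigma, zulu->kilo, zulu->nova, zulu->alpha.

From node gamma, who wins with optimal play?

A0 = {echo, omega}
A1: add {kilo, nova} — kilo (Pursuer) has kilo→echo; nova (Pursuer) has nova→echo.
A2: add {gamma} — gamma (Pursuer) has gamma→nova.
gamma ∈ A2, so Pursuer can force the target.

Pursuer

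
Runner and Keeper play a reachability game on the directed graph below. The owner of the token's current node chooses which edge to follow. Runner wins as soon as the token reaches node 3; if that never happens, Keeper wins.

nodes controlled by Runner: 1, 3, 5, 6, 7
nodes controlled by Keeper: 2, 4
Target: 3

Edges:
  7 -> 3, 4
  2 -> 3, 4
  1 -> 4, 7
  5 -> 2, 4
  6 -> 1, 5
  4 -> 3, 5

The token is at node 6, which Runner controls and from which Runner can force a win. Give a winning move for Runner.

A0 = {3}
A1: add {7} — 7 (Runner) has 7→3.
A2: add {1} — 1 (Runner) has 1→7.
A3: add {6} — 6 (Runner) has 6→1.
A4 = A3; e.g. 2 (Keeper) can still go to 4. Fixed point.
From 6, successor 1 is in the attractor (rank 2); the other successor 5 is not.

1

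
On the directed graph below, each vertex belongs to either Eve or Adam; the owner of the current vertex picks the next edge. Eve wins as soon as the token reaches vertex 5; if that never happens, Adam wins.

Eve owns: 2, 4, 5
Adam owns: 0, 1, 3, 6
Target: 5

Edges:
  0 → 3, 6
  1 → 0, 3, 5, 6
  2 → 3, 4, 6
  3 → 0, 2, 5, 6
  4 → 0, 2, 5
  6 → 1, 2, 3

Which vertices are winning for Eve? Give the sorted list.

A0 = {5}
A1: add {4} — 4 (Eve) has 4→5.
A2: add {2} — 2 (Eve) has 2→4.
A3 = A2; e.g. 0 (Adam) can still go to 3. Fixed point.
Eve's winning region = {2, 4, 5}.

2, 4, 5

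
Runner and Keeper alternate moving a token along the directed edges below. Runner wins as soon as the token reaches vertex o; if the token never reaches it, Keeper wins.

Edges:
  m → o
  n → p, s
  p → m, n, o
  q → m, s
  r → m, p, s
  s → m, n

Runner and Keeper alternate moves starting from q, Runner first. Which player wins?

Runner

Track states (vertex, player-to-move).
A0 = {(o,Runner), (o,Keeper)}
A1: add {(m,Runner), (m,Keeper), (p,Runner)}.
A2: add {(q,Runner), (r,Runner), (s,Runner)}.
(q,Runner) ∈ A2 ⇒ Runner forces the target.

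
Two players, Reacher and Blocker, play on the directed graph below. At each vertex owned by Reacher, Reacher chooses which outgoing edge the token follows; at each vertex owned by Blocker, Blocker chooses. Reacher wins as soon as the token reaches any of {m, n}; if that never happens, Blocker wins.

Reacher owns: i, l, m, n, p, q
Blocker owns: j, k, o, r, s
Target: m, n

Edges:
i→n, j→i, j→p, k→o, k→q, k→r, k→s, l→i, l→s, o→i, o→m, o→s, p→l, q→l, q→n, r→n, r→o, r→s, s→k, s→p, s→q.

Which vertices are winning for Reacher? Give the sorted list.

i, j, l, m, n, p, q

A0 = {m, n}
A1: add {i, q} — i (Reacher) has i→n; q (Reacher) has q→n.
A2: add {l} — l (Reacher) has l→i.
A3: add {p} — p (Reacher) has p→l.
A4: add {j} — j (Blocker): all of {i, p} already in.
A5 = A4; e.g. k (Blocker) can still go to o. Fixed point.
Reacher's winning region = {i, j, l, m, n, p, q}.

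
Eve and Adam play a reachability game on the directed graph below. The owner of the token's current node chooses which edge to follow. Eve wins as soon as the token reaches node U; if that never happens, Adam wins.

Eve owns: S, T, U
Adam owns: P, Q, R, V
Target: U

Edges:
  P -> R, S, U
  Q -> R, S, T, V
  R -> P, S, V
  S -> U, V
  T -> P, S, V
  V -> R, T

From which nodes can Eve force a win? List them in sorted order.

A0 = {U}
A1: add {S} — S (Eve) has S→U.
A2: add {T} — T (Eve) has T→S.
A3 = A2; e.g. P (Adam) can still go to R. Fixed point.
Eve's winning region = {S, T, U}.

S, T, U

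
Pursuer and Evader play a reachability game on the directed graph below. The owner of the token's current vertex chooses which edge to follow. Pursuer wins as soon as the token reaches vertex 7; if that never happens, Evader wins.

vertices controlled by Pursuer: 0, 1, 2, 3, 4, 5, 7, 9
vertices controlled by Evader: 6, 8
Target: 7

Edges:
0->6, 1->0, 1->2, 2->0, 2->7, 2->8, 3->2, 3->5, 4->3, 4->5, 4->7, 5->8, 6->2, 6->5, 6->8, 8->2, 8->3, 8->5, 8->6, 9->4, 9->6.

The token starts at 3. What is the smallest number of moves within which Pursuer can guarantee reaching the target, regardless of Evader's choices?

A0 = {7}
A1: add {2, 4} — 2 (Pursuer) has 2→7; 4 (Pursuer) has 4→7.
A2: add {1, 3, 9} — 1 (Pursuer) has 1→2; 3 (Pursuer) has 3→2; 9 (Pursuer) has 9→4.
A3 = A2; e.g. 0 (Pursuer) has no edge into A2. Fixed point.
3 enters the attractor at level 2, so Pursuer can force the target in 2 moves from there.

2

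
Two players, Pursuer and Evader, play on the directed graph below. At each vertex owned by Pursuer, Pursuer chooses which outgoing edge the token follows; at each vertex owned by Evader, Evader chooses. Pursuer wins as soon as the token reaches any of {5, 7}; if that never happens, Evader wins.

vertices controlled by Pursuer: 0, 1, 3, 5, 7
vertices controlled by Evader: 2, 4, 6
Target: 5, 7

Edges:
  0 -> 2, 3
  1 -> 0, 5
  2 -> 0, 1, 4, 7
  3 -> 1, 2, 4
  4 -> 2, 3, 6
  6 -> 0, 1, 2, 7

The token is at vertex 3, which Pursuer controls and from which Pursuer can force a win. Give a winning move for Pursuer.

A0 = {5, 7}
A1: add {1} — 1 (Pursuer) has 1→5.
A2: add {3} — 3 (Pursuer) has 3→1.
A3: add {0} — 0 (Pursuer) has 0→3.
A4 = A3; e.g. 2 (Evader) can still go to 4. Fixed point.
From 3, successor 1 is in the attractor (rank 1); the other successors 2, 4 are not.

1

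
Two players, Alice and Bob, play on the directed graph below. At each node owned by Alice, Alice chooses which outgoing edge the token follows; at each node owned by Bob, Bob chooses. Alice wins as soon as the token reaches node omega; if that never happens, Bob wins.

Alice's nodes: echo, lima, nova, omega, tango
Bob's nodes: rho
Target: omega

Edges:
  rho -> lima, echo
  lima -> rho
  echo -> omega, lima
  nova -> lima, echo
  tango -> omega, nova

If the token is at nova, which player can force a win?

A0 = {omega}
A1: add {echo, tango} — echo (Alice) has echo→omega; tango (Alice) has tango→omega.
A2: add {nova} — nova (Alice) has nova→echo.
A3 = A2; e.g. rho (Bob) can still go to lima. Fixed point.
nova ∈ A2, so Alice can force the target.

Alice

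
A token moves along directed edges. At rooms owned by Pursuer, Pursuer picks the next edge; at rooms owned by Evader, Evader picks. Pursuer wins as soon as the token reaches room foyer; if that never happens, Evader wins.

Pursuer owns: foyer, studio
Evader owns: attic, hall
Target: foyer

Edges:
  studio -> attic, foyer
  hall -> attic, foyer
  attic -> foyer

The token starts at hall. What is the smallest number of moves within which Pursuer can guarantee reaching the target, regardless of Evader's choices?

A0 = {foyer}
A1: add {attic, studio} — studio (Pursuer) has studio→foyer; attic (Evader): all of {foyer} already in.
A2: add {hall} — hall (Evader): all of {attic, foyer} already in.
A2 = all vertices. Fixed point.
hall enters the attractor at level 2, so Pursuer can force the target in 2 moves from there.

2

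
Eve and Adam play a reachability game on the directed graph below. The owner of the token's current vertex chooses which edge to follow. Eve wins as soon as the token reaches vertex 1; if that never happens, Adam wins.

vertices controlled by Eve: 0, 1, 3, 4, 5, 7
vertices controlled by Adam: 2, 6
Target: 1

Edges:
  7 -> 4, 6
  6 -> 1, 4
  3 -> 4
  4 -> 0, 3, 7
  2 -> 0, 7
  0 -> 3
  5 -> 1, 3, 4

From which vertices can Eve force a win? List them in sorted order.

A0 = {1}
A1: add {5} — 5 (Eve) has 5→1.
A2 = A1; e.g. 0 (Eve) has no edge into A1. Fixed point.
Eve's winning region = {1, 5}.

1, 5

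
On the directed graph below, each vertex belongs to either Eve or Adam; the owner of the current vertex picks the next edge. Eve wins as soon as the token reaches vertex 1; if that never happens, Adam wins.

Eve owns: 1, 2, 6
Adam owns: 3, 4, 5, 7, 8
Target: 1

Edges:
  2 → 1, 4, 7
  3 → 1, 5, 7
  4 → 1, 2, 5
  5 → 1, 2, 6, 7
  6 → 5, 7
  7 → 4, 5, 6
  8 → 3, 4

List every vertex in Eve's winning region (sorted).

1, 2

A0 = {1}
A1: add {2} — 2 (Eve) has 2→1.
A2 = A1; e.g. 3 (Adam) can still go to 5. Fixed point.
Eve's winning region = {1, 2}.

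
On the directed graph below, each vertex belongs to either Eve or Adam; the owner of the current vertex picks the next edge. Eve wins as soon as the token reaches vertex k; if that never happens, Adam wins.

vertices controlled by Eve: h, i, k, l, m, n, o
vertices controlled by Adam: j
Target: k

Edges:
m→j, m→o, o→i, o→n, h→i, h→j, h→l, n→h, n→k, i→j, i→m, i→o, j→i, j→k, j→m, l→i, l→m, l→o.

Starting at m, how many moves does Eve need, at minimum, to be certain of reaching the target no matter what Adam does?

3

A0 = {k}
A1: add {n} — n (Eve) has n→k.
A2: add {o} — o (Eve) has o→n.
A3: add {i, l, m} — i (Eve) has i→o; l (Eve) has l→o; m (Eve) has m→o.
m enters the attractor at level 3, so Eve can force the target in 3 moves from there.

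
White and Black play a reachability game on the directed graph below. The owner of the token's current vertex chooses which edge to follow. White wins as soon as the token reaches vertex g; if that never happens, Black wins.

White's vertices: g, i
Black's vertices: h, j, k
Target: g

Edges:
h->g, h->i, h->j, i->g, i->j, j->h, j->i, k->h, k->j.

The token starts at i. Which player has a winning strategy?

A0 = {g}
A1: add {i} — i (White) has i→g.
A2 = A1; e.g. h (Black) can still go to j. Fixed point.
i ∈ A1, so White can force the target.

White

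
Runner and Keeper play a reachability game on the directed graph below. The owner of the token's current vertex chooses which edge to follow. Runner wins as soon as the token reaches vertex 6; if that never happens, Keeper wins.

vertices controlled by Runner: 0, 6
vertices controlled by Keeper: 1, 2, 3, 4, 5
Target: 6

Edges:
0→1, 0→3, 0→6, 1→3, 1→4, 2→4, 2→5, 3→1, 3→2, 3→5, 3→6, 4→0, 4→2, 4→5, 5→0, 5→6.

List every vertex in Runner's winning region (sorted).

A0 = {6}
A1: add {0} — 0 (Runner) has 0→6.
A2: add {5} — 5 (Keeper): all of {0, 6} already in.
A3 = A2; e.g. 1 (Keeper) can still go to 3. Fixed point.
Runner's winning region = {0, 5, 6}.

0, 5, 6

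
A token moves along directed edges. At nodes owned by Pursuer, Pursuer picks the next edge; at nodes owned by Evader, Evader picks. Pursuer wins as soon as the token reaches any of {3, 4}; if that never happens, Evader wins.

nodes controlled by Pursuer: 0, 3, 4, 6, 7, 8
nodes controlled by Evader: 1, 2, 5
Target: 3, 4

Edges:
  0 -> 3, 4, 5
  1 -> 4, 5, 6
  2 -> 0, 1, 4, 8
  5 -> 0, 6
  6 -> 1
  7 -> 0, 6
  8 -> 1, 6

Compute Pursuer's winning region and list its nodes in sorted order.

A0 = {3, 4}
A1: add {0} — 0 (Pursuer) has 0→3.
A2: add {7} — 7 (Pursuer) has 7→0.
A3 = A2; e.g. 1 (Evader) can still go to 5. Fixed point.
Pursuer's winning region = {0, 3, 4, 7}.

0, 3, 4, 7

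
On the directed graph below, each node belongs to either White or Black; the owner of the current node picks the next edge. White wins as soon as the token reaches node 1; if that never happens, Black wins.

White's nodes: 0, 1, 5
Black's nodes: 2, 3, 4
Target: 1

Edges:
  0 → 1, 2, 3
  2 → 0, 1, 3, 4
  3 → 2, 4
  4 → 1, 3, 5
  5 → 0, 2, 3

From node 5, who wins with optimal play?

White

A0 = {1}
A1: add {0} — 0 (White) has 0→1.
A2: add {5} — 5 (White) has 5→0.
A3 = A2; e.g. 2 (Black) can still go to 3. Fixed point.
5 ∈ A2, so White can force the target.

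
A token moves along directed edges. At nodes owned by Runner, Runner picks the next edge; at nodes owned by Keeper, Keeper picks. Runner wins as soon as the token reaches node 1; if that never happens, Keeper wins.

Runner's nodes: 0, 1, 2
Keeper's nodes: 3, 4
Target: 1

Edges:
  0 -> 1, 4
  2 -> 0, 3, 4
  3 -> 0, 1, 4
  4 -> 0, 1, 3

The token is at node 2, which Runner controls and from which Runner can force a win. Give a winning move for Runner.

0

A0 = {1}
A1: add {0} — 0 (Runner) has 0→1.
A2: add {2} — 2 (Runner) has 2→0.
A3 = A2; e.g. 3 (Keeper) can still go to 4. Fixed point.
From 2, successor 0 is in the attractor (rank 1); the other successors 3, 4 are not.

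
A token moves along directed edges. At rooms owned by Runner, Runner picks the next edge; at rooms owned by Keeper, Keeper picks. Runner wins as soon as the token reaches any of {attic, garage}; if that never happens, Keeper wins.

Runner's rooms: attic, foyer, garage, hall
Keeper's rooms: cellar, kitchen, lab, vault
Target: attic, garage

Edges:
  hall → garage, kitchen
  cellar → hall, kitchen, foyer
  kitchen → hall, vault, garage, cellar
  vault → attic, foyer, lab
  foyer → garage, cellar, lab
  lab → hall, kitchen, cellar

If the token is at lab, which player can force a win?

A0 = {attic, garage}
A1: add {foyer, hall} — hall (Runner) has hall→garage; foyer (Runner) has foyer→garage.
A2 = A1; e.g. vault (Keeper) can still go to lab. Fixed point.
lab never enters the attractor, so Keeper can avoid the target forever.

Keeper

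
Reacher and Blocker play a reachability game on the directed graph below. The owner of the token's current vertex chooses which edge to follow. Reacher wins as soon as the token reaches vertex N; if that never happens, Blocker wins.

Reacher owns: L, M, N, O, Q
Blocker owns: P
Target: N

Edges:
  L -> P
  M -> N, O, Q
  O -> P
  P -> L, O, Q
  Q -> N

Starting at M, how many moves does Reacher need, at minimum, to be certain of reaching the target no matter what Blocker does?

1

A0 = {N}
A1: add {M, Q} — M (Reacher) has M→N; Q (Reacher) has Q→N.
A2 = A1; e.g. L (Reacher) has no edge into A1. Fixed point.
M enters the attractor at level 1, so Reacher can force the target in 1 move from there.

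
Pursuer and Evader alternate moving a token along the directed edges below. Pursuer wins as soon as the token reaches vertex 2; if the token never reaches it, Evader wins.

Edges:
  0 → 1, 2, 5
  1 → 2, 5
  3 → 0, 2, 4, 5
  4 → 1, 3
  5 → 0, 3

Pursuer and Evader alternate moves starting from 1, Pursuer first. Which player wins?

Track states (vertex, player-to-move).
A0 = {(2,Pursuer), (2,Evader)}
A1: add {(0,Pursuer), (1,Pursuer), (3,Pursuer)}.
(1,Pursuer) ∈ A1 ⇒ Pursuer forces the target.

Pursuer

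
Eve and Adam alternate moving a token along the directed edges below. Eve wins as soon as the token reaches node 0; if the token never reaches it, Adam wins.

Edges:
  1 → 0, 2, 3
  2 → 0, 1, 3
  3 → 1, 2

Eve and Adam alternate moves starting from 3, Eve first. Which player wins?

Track states (vertex, player-to-move).
A0 = {(0,Eve), (0,Adam)}
A1: add {(1,Eve), (2,Eve)}.
A2: add {(3,Adam)}.
A3 = A2; e.g. (1,Adam) stays out. (3,Eve) never enters ⇒ Adam avoids the target.

Adam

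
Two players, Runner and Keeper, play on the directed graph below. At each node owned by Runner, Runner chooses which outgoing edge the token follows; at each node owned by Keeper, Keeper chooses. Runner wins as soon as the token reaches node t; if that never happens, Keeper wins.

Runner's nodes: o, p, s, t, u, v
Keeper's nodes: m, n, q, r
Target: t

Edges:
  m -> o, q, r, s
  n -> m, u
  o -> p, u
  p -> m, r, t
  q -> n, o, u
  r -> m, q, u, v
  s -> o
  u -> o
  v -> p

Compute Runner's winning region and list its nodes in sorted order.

A0 = {t}
A1: add {p} — p (Runner) has p→t.
A2: add {o, v} — o (Runner) has o→p; v (Runner) has v→p.
A3: add {s, u} — s (Runner) has s→o; u (Runner) has u→o.
A4 = A3; e.g. m (Keeper) can still go to q. Fixed point.
Runner's winning region = {o, p, s, t, u, v}.

o, p, s, t, u, v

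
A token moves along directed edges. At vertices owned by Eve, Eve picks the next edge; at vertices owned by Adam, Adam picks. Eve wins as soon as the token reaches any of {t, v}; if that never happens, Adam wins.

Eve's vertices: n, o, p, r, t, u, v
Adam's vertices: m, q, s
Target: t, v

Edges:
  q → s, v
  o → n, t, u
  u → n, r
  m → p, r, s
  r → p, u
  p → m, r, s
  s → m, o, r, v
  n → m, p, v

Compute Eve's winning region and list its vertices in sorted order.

n, o, p, r, t, u, v

A0 = {t, v}
A1: add {n, o} — n (Eve) has n→v; o (Eve) has o→t.
A2: add {u} — u (Eve) has u→n.
A3: add {r} — r (Eve) has r→u.
A4: add {p} — p (Eve) has p→r.
A5 = A4; e.g. m (Adam) can still go to s. Fixed point.
Eve's winning region = {n, o, p, r, t, u, v}.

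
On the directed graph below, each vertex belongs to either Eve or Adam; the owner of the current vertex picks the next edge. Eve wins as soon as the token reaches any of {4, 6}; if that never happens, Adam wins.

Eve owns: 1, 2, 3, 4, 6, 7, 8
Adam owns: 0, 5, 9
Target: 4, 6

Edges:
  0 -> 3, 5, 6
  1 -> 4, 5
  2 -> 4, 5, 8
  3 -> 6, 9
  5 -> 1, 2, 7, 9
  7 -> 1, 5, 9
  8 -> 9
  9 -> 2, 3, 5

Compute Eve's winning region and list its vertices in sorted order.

A0 = {4, 6}
A1: add {1, 2, 3} — 1 (Eve) has 1→4; 2 (Eve) has 2→4; 3 (Eve) has 3→6.
A2: add {7} — 7 (Eve) has 7→1.
A3 = A2; e.g. 0 (Adam) can still go to 5. Fixed point.
Eve's winning region = {1, 2, 3, 4, 6, 7}.

1, 2, 3, 4, 6, 7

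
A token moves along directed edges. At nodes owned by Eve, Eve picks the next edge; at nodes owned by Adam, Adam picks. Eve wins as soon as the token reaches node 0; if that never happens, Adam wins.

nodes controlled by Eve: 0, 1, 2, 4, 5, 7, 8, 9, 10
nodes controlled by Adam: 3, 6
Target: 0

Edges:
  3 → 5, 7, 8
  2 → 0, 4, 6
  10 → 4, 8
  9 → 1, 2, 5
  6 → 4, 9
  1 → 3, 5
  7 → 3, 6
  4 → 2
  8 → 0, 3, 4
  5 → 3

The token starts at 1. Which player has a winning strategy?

A0 = {0}
A1: add {2, 8} — 2 (Eve) has 2→0; 8 (Eve) has 8→0.
A2: add {4, 9, 10} — 4 (Eve) has 4→2; 9 (Eve) has 9→2; 10 (Eve) has 10→8.
A3: add {6} — 6 (Adam): all of {4, 9} already in.
A4: add {7} — 7 (Eve) has 7→6.
A5 = A4; e.g. 1 (Eve) has no edge into A4. Fixed point.
1 never enters the attractor, so Adam can avoid the target forever.

Adam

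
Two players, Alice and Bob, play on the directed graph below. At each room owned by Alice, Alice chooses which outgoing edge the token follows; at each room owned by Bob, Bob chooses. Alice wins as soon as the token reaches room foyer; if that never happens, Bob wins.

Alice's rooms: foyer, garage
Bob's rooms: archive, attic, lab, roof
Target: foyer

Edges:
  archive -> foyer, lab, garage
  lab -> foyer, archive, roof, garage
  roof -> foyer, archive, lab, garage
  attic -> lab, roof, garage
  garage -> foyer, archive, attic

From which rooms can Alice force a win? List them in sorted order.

foyer, garage

A0 = {foyer}
A1: add {garage} — garage (Alice) has garage→foyer.
A2 = A1; e.g. archive (Bob) can still go to lab. Fixed point.
Alice's winning region = {foyer, garage}.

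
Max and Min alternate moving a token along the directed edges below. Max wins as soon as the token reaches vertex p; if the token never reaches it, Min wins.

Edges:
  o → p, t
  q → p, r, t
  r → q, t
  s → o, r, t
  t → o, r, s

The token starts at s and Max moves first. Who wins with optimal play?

Min

Track states (vertex, player-to-move).
A0 = {(p,Max), (p,Min)}
A1: add {(o,Max), (q,Max)}.
A2 = A1; e.g. (o,Min) stays out. (s,Max) never enters ⇒ Min avoids the target.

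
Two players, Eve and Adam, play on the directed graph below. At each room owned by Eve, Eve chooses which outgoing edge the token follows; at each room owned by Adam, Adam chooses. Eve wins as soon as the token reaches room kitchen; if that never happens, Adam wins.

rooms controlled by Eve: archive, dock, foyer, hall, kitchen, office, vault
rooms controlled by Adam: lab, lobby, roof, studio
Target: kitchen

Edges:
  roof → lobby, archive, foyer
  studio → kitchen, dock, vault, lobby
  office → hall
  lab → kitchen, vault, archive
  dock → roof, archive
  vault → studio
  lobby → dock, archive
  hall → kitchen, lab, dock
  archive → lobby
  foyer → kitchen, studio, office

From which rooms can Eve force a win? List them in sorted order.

foyer, hall, kitchen, office

A0 = {kitchen}
A1: add {foyer, hall} — hall (Eve) has hall→kitchen; foyer (Eve) has foyer→kitchen.
A2: add {office} — office (Eve) has office→hall.
A3 = A2; e.g. roof (Adam) can still go to lobby. Fixed point.
Eve's winning region = {foyer, hall, kitchen, office}.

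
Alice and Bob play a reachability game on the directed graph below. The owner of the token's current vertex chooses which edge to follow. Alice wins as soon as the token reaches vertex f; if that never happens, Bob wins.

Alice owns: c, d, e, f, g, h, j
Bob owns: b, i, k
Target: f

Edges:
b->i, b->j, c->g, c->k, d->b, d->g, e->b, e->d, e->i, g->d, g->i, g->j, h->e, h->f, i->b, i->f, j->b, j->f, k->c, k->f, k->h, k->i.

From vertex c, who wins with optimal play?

A0 = {f}
A1: add {h, j} — h (Alice) has h→f; j (Alice) has j→f.
A2: add {g} — g (Alice) has g→j.
A3: add {c, d} — c (Alice) has c→g; d (Alice) has d→g.
c ∈ A3, so Alice can force the target.

Alice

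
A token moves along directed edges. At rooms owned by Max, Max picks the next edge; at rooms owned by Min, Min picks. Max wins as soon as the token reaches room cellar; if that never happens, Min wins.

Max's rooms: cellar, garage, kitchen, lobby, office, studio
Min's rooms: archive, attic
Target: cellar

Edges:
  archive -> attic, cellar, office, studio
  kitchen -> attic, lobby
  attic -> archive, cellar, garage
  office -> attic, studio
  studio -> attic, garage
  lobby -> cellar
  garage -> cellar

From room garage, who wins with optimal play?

Max

A0 = {cellar}
A1: add {garage, lobby} — lobby (Max) has lobby→cellar; garage (Max) has garage→cellar.
garage ∈ A1, so Max can force the target.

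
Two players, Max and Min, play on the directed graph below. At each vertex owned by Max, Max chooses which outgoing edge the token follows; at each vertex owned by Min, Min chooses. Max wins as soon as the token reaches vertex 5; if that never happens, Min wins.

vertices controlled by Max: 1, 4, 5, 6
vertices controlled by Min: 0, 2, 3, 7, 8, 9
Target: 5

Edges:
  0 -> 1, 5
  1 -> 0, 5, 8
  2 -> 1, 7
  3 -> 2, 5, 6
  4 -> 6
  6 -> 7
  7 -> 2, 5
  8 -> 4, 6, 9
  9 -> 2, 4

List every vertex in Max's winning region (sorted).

A0 = {5}
A1: add {1} — 1 (Max) has 1→5.
A2: add {0} — 0 (Min): all of {1, 5} already in.
A3 = A2; e.g. 2 (Min) can still go to 7. Fixed point.
Max's winning region = {0, 1, 5}.

0, 1, 5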